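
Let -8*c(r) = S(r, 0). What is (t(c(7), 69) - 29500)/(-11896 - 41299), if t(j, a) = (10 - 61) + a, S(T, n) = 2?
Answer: 29482/53195 ≈ 0.55422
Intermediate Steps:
c(r) = -¼ (c(r) = -⅛*2 = -¼)
t(j, a) = -51 + a
(t(c(7), 69) - 29500)/(-11896 - 41299) = ((-51 + 69) - 29500)/(-11896 - 41299) = (18 - 29500)/(-53195) = -29482*(-1/53195) = 29482/53195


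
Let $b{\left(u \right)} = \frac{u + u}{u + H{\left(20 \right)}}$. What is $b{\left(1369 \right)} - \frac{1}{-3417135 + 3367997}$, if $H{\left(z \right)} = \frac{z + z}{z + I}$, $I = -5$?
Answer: $\frac{403623647}{202202870} \approx 1.9961$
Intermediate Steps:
$H{\left(z \right)} = \frac{2 z}{-5 + z}$ ($H{\left(z \right)} = \frac{z + z}{z - 5} = \frac{2 z}{-5 + z}$)
$b{\left(u \right)} = \frac{2 u}{\frac{8}{3} + u}$ ($b{\left(u \right)} = \frac{u + u}{u + 2 \cdot 20 \frac{1}{-5 + 20}} = \frac{2 u}{u + 2 \cdot 20 \cdot \frac{1}{15}} = \frac{2 u}{u + \frac{8}{3}} = \frac{2 u}{\frac{8}{3} + u}$)
$b{\left(1369 \right)} - \frac{1}{-3417135 + 3367997} = 6 \cdot 1369 \frac{1}{8 + 3 \cdot 1369} - \frac{1}{-3417135 + 3367997} = 6 \cdot 1369 \frac{1}{8 + 4107} - \frac{1}{-49138} = 6 \cdot 1369 \cdot \frac{1}{4115} - - \frac{1}{49138} = 6 \cdot 1369 \cdot \frac{1}{4115} + \frac{1}{49138} = \frac{8214}{4115} + \frac{1}{49138} = \frac{403623647}{202202870}$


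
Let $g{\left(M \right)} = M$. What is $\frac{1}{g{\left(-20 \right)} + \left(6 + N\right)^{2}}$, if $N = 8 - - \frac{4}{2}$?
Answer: $\frac{1}{236} \approx 0.0042373$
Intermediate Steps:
$N = 10$ ($N = 8 - \left(-4\right) \frac{1}{2} = 8 - -2 = 8 + 2 = 10$)
$\frac{1}{g{\left(-20 \right)} + \left(6 + N\right)^{2}} = \frac{1}{-20 + \left(6 + 10\right)^{2}} = \frac{1}{-20 + 16^{2}} = \frac{1}{-20 + 256} = \frac{1}{236}$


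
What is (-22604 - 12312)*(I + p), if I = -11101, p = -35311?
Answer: 1620521392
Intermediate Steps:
(-22604 - 12312)*(I + p) = (-22604 - 12312)*(-11101 - 35311) = -34916*(-46412) = 1620521392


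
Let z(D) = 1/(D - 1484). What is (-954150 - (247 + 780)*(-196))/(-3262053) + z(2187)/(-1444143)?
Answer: 13409226807997/58100742402141 ≈ 0.23079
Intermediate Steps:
z(D) = 1/(-1484 + D)
(-954150 - (247 + 780)*(-196))/(-3262053) + z(2187)/(-1444143) = (-954150 - (247 + 780)*(-196))/(-3262053) + 1/((-1484 + 2187)*(-1444143)) = (-954150 - 1027*(-196))*(-1/3262053) - 1/1444143/703 = (-954150 - 1*(-201292))*(-1/3262053) + (1/703)*(-1/1444143) = (-954150 + 201292)*(-1/3262053) - 1/1015232529 = -752858*(-1/3262053) - 1/1015232529 = 752858/3262053 - 1/1015232529 = 13409226807997/58100742402141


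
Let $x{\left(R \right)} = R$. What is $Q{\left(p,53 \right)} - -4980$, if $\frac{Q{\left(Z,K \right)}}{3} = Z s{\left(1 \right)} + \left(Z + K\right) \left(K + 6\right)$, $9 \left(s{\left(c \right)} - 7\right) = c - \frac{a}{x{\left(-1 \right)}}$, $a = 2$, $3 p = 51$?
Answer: $17744$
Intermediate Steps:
$p = 17$ ($p = \frac{1}{3} \cdot 51 = 17$)
$s{\left(c \right)} = \frac{65}{9} + \frac{c}{9}$ ($s{\left(c \right)} = 7 + \frac{c - \frac{2}{-1}}{9} = 7 + \frac{c - 2 \left(-1\right)}{9} = 7 + \frac{c - -2}{9} = 7 + \frac{c + 2}{9} = 7 + \frac{2 + c}{9} = 7 + \left(\frac{2}{9} + \frac{c}{9}\right) = \frac{65}{9} + \frac{c}{9}$)
$Q{\left(Z,K \right)} = 22 Z + 3 \left(6 + K\right) \left(K + Z\right)$ ($Q{\left(Z,K \right)} = 3 \left(Z \left(\frac{65}{9} + \frac{1}{9} \cdot 1\right) + \left(Z + K\right) \left(K + 6\right)\right) = 3 \left(Z \left(\frac{65}{9} + \frac{1}{9}\right) + \left(K + Z\right) \left(6 + K\right)\right) = 3 \left(Z \frac{22}{3} + \left(6 + K\right) \left(K + Z\right)\right) = 3 \left(\frac{22 Z}{3} + \left(6 + K\right) \left(K + Z\right)\right) = 22 Z + 3 \left(6 + K\right) \left(K + Z\right)$)
$Q{\left(p,53 \right)} - -4980 = \left(3 \cdot 53^{2} + 18 \cdot 53 + 40 \cdot 17 + 3 \cdot 53 \cdot 17\right) - -4980 = \left(3 \cdot 2809 + 954 + 680 + 2703\right) + 4980 = \left(8427 + 954 + 680 + 2703\right) + 4980 = 12764 + 4980 = 17744$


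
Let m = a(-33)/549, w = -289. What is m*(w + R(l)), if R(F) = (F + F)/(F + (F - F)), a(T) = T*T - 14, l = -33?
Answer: -308525/549 ≈ -561.98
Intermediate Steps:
a(T) = -14 + T² (a(T) = T² - 14 = -14 + T²)
R(F) = 2 (R(F) = (2*F)/(F + 0) = (2*F)/F = 2)
m = 1075/549 (m = (-14 + (-33)²)/549 = (-14 + 1089)*(1/549) = 1075*(1/549) = 1075/549 ≈ 1.9581)
m*(w + R(l)) = 1075*(-289 + 2)/549 = (1075/549)*(-287) = -308525/549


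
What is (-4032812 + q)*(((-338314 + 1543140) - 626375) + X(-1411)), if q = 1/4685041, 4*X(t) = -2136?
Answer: -10919099975904278847/4685041 ≈ -2.3306e+12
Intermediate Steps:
X(t) = -534 (X(t) = (¼)*(-2136) = -534)
q = 1/4685041 ≈ 2.1345e-7
(-4032812 + q)*(((-338314 + 1543140) - 626375) + X(-1411)) = (-4032812 + 1/4685041)*(((-338314 + 1543140) - 626375) - 534) = -18893889565291*((1204826 - 626375) - 534)/4685041 = -18893889565291*(578451 - 534)/4685041 = -18893889565291/4685041*577917 = -10919099975904278847/4685041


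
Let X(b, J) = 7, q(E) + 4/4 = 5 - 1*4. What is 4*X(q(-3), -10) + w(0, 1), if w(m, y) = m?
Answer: 28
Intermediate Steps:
q(E) = 0 (q(E) = -1 + (5 - 1*4) = -1 + (5 - 4) = -1 + 1 = 0)
4*X(q(-3), -10) + w(0, 1) = 4*7 + 0 = 28 + 0 = 28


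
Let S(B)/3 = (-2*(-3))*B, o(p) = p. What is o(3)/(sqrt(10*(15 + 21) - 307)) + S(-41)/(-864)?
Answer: 41/48 + 3*sqrt(53)/53 ≈ 1.2662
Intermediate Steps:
S(B) = 18*B (S(B) = 3*((-2*(-3))*B) = 3*(6*B) = 18*B)
o(3)/(sqrt(10*(15 + 21) - 307)) + S(-41)/(-864) = 3/(sqrt(10*(15 + 21) - 307)) + (18*(-41))/(-864) = 3/(sqrt(10*36 - 307)) - 738*(-1/864) = 3/(sqrt(360 - 307)) + 41/48 = 3/(sqrt(53)) + 41/48 = 3*(sqrt(53)/53) + 41/48 = 3*sqrt(53)/53 + 41/48 = 41/48 + 3*sqrt(53)/53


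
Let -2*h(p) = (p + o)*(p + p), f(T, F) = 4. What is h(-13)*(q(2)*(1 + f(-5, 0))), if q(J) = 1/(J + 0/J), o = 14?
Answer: 65/2 ≈ 32.500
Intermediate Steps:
q(J) = 1/J (q(J) = 1/(J + 0) = 1/J)
h(p) = -p*(14 + p) (h(p) = -(p + 14)*(p + p)/2 = -(14 + p)*2*p/2 = -p*(14 + p))
h(-13)*(q(2)*(1 + f(-5, 0))) = (-1*(-13)*(14 - 13))*((1 + 4)/2) = (-1*(-13)*1)*((½)*5) = 13*(5/2) = 65/2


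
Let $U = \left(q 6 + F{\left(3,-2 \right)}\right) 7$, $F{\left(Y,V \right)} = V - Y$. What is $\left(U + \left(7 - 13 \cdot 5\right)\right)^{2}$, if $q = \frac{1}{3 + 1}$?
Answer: $\frac{27225}{4} \approx 6806.3$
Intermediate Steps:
$q = \frac{1}{4} \approx 0.25$
$U = - \frac{49}{2}$ ($U = \left(\frac{1}{4} \cdot 6 - 5\right) 7 = \left(\frac{3}{2} - 5\right) 7 = \left(- \frac{7}{2}\right) 7 = - \frac{49}{2} \approx -24.5$)
$\left(U + \left(7 - 13 \cdot 5\right)\right)^{2} = \left(- \frac{49}{2} + \left(7 - 13 \cdot 5\right)\right)^{2} = \left(- \frac{49}{2} + \left(7 - 65\right)\right)^{2} = \left(- \frac{49}{2} - 58\right)^{2} = \left(- \frac{165}{2}\right)^{2} = \frac{27225}{4}$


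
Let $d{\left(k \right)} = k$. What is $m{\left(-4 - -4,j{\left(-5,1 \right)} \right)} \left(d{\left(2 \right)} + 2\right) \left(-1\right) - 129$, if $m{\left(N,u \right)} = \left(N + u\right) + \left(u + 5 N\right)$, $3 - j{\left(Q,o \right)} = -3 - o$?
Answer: $-185$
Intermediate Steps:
$j{\left(Q,o \right)} = 6 + o$ ($j{\left(Q,o \right)} = 3 - \left(-3 - o\right) = 3 + \left(3 + o\right) = 6 + o$)
$m{\left(N,u \right)} = 2 u + 6 N$
$m{\left(-4 - -4,j{\left(-5,1 \right)} \right)} \left(d{\left(2 \right)} + 2\right) \left(-1\right) - 129 = \left(2 \left(6 + 1\right) + 6 \left(-4 - -4\right)\right) \left(2 + 2\right) \left(-1\right) - 129 = \left(2 \cdot 7 + 6 \left(-4 + 4\right)\right) 4 \left(-1\right) - 129 = \left(14 + 6 \cdot 0\right) \left(-4\right) - 129 = \left(14 + 0\right) \left(-4\right) - 129 = 14 \left(-4\right) - 129 = -56 - 129 = -185$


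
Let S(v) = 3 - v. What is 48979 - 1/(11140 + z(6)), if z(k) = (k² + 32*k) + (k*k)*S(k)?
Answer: 551503539/11260 ≈ 48979.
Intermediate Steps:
z(k) = k² + 32*k + k²*(3 - k) (z(k) = (k² + 32*k) + (k*k)*(3 - k) = (k² + 32*k) + k²*(3 - k) = k² + 32*k + k²*(3 - k))
48979 - 1/(11140 + z(6)) = 48979 - 1/(11140 + 6*(32 + 6 - 1*6*(-3 + 6))) = 48979 - 1/(11140 + 6*(32 + 6 - 1*6*3)) = 48979 - 1/(11140 + 6*(32 + 6 - 18)) = 48979 - 1/(11140 + 6*20) = 48979 - 1/(11140 + 120) = 48979 - 1/11260 = 551503539/11260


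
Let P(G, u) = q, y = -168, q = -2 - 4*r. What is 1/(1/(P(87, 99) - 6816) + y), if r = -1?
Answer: -6814/1144753 ≈ -0.0059524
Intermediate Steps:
q = 2 (q = -2 - 4*(-1) = -2 + 4 = 2)
P(G, u) = 2
1/(1/(P(87, 99) - 6816) + y) = 1/(1/(2 - 6816) - 168) = 1/(1/(-6814) - 168) = 1/(-1/6814 - 168) = 1/(-1144753/6814) = -6814/1144753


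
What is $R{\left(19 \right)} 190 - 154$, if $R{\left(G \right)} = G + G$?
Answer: $7066$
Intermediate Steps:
$R{\left(G \right)} = 2 G$
$R{\left(19 \right)} 190 - 154 = 2 \cdot 19 \cdot 190 - 154 = 38 \cdot 190 - 154 = 7220 - 154 = 7066$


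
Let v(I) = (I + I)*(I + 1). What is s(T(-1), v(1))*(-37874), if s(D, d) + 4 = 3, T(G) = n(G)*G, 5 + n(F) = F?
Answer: 37874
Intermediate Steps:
n(F) = -5 + F
T(G) = G*(-5 + G) (T(G) = (-5 + G)*G = G*(-5 + G))
v(I) = 2*I*(1 + I) (v(I) = (2*I)*(1 + I) = 2*I*(1 + I))
s(D, d) = -1 (s(D, d) = -4 + 3 = -1)
s(T(-1), v(1))*(-37874) = -1*(-37874) = 37874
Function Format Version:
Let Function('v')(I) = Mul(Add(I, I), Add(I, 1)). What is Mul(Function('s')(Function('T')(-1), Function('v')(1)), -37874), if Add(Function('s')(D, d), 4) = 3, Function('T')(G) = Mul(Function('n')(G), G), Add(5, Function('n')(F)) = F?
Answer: 37874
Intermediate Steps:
Function('n')(F) = Add(-5, F)
Function('T')(G) = Mul(G, Add(-5, G)) (Function('T')(G) = Mul(Add(-5, G), G) = Mul(G, Add(-5, G)))
Function('v')(I) = Mul(2, I, Add(1, I)) (Function('v')(I) = Mul(Mul(2, I), Add(1, I)) = Mul(2, I, Add(1, I)))
Function('s')(D, d) = -1 (Function('s')(D, d) = Add(-4, 3) = -1)
Mul(Function('s')(Function('T')(-1), Function('v')(1)), -37874) = Mul(-1, -37874) = 37874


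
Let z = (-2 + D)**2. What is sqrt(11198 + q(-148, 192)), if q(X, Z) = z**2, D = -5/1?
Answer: 3*sqrt(1511) ≈ 116.61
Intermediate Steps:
D = -5 (D = -5*1 = -5)
z = 49 (z = (-2 - 5)**2 = (-7)**2 = 49)
q(X, Z) = 2401 (q(X, Z) = 49**2 = 2401)
sqrt(11198 + q(-148, 192)) = sqrt(11198 + 2401) = sqrt(13599) = 3*sqrt(1511)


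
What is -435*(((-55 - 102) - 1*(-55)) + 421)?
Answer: -138765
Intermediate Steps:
-435*(((-55 - 102) - 1*(-55)) + 421) = -435*((-157 + 55) + 421) = -435*(-102 + 421) = -435*319 = -138765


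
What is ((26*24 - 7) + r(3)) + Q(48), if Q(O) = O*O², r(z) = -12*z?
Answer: 111173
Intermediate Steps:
Q(O) = O³
((26*24 - 7) + r(3)) + Q(48) = ((26*24 - 7) - 12*3) + 48³ = ((624 - 7) - 36) + 110592 = (617 - 36) + 110592 = 581 + 110592 = 111173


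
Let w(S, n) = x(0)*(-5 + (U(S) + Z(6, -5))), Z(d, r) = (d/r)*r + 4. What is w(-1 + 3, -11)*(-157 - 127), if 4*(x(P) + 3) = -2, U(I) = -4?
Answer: 994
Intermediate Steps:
Z(d, r) = 4 + d (Z(d, r) = (d/r)*r + 4 = d + 4 = 4 + d)
x(P) = -7/2 (x(P) = -3 + (¼)*(-2) = -3 - ½ = -7/2)
w(S, n) = -7/2 (w(S, n) = -7*(-5 + (-4 + (4 + 6)))/2 = -7*(-5 + (-4 + 10))/2 = -7*(-5 + 6)/2 = -7/2*1 = -7/2)
w(-1 + 3, -11)*(-157 - 127) = -7*(-157 - 127)/2 = -7/2*(-284) = 994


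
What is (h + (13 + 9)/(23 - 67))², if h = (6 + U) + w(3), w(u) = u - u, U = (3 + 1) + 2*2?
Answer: 729/4 ≈ 182.25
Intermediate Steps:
U = 8 (U = 4 + 4 = 8)
w(u) = 0
h = 14 (h = (6 + 8) + 0 = 14 + 0 = 14)
(h + (13 + 9)/(23 - 67))² = (14 + (13 + 9)/(23 - 67))² = (14 + 22/(-44))² = (14 + 22*(-1/44))² = (14 - ½)² = (27/2)² = 729/4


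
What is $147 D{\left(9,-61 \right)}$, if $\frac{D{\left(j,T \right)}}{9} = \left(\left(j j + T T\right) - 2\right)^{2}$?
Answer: $19104120000$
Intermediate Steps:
$D{\left(j,T \right)} = 9 \left(-2 + T^{2} + j^{2}\right)^{2}$ ($D{\left(j,T \right)} = 9 \left(\left(j j + T T\right) - 2\right)^{2} = 9 \left(\left(j^{2} + T^{2}\right) - 2\right)^{2} = 9 \left(\left(T^{2} + j^{2}\right) - 2\right)^{2} = 9 \left(-2 + T^{2} + j^{2}\right)^{2}$)
$147 D{\left(9,-61 \right)} = 147 \cdot 9 \left(-2 + \left(-61\right)^{2} + 9^{2}\right)^{2} = 147 \cdot 9 \left(-2 + 3721 + 81\right)^{2} = 147 \cdot 9 \cdot 3800^{2} = 147 \cdot 9 \cdot 14440000 = 147 \cdot 129960000 = 19104120000$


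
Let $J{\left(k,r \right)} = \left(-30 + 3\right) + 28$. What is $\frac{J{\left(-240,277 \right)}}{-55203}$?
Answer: $- \frac{1}{55203} \approx -1.8115 \cdot 10^{-5}$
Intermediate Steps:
$J{\left(k,r \right)} = 1$ ($J{\left(k,r \right)} = -27 + 28 = 1$)
$\frac{J{\left(-240,277 \right)}}{-55203} = 1 \frac{1}{-55203} = 1 \left(- \frac{1}{55203}\right) = - \frac{1}{55203}$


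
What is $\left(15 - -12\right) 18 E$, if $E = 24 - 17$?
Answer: $3402$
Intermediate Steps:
$E = 7$ ($E = 24 - 17 = 7$)
$\left(15 - -12\right) 18 E = \left(15 - -12\right) 18 \cdot 7 = \left(15 + 12\right) 18 \cdot 7 = 27 \cdot 18 \cdot 7 = 486 \cdot 7 = 3402$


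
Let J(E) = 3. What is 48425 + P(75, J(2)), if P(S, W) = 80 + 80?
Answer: 48585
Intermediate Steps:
P(S, W) = 160
48425 + P(75, J(2)) = 48425 + 160 = 48585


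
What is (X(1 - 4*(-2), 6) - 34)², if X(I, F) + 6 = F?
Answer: 1156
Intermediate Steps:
X(I, F) = -6 + F
(X(1 - 4*(-2), 6) - 34)² = ((-6 + 6) - 34)² = (0 - 34)² = (-34)² = 1156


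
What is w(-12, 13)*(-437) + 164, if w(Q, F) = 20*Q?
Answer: 105044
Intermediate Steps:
w(-12, 13)*(-437) + 164 = (20*(-12))*(-437) + 164 = -240*(-437) + 164 = 104880 + 164 = 105044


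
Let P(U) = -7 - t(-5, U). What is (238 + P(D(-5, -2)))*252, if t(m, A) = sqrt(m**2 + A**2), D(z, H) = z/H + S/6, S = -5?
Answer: 58212 - 420*sqrt(10) ≈ 56884.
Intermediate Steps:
D(z, H) = -5/6 + z/H (D(z, H) = z/H - 5/6 = -5/6 + z/H)
t(m, A) = sqrt(A**2 + m**2)
P(U) = -7 - sqrt(25 + U**2) (P(U) = -7 - sqrt(U**2 + (-5)**2) = -7 - sqrt(U**2 + 25) = -7 - sqrt(25 + U**2))
(238 + P(D(-5, -2)))*252 = (238 + (-7 - sqrt(25 + (-5/6 - 5/(-2))**2)))*252 = (238 + (-7 - sqrt(25 + (-5/6 - 5*(-1/2))**2)))*252 = (238 + (-7 - sqrt(25 + (-5/6 + 5/2)**2)))*252 = (238 + (-7 - sqrt(25 + (5/3)**2)))*252 = (238 + (-7 - sqrt(25 + 25/9)))*252 = (238 + (-7 - sqrt(250/9)))*252 = (238 + (-7 - 5*sqrt(10)/3))*252 = (231 - 5*sqrt(10)/3)*252 = 58212 - 420*sqrt(10)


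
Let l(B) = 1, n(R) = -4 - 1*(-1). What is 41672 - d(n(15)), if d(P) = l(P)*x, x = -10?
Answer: 41682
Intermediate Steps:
n(R) = -3 (n(R) = -4 + 1 = -3)
d(P) = -10 (d(P) = 1*(-10) = -10)
41672 - d(n(15)) = 41672 - 1*(-10) = 41672 + 10 = 41682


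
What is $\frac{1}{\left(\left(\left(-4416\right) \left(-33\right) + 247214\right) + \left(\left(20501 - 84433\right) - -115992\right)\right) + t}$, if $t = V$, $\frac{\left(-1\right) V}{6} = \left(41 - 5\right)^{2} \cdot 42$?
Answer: $\frac{1}{118410} \approx 8.4452 \cdot 10^{-6}$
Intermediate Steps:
$V = -326592$ ($V = - 6 \left(41 - 5\right)^{2} \cdot 42 = - 6 \cdot 36^{2} \cdot 42 = - 6 \cdot 1296 \cdot 42 = \left(-6\right) 54432 = -326592$)
$t = -326592$
$\frac{1}{\left(\left(\left(-4416\right) \left(-33\right) + 247214\right) + \left(\left(20501 - 84433\right) - -115992\right)\right) + t} = \frac{1}{\left(\left(\left(-4416\right) \left(-33\right) + 247214\right) + \left(\left(20501 - 84433\right) - -115992\right)\right) - 326592} = \frac{1}{\left(\left(145728 + 247214\right) + \left(\left(20501 - 84433\right) + 115992\right)\right) - 326592} = \frac{1}{\left(392942 + \left(-63932 + 115992\right)\right) - 326592} = \frac{1}{\left(392942 + 52060\right) - 326592} = \frac{1}{445002 - 326592} = \frac{1}{118410}$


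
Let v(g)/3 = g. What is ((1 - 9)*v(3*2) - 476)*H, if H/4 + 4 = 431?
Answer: -1058960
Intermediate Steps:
v(g) = 3*g
H = 1708 (H = -16 + 4*431 = -16 + 1724 = 1708)
((1 - 9)*v(3*2) - 476)*H = ((1 - 9)*(3*(3*2)) - 476)*1708 = (-24*6 - 476)*1708 = (-8*18 - 476)*1708 = (-144 - 476)*1708 = -620*1708 = -1058960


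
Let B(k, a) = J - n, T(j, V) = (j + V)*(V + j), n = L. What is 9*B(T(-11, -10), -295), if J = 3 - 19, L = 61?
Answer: -693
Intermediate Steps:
n = 61
T(j, V) = (V + j)² (T(j, V) = (V + j)*(V + j) = (V + j)²)
J = -16
B(k, a) = -77 (B(k, a) = -16 - 1*61 = -16 - 61 = -77)
9*B(T(-11, -10), -295) = 9*(-77) = -693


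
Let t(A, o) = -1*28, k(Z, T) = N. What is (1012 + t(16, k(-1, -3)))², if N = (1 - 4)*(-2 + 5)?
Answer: 968256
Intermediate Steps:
N = -9 (N = -3*3 = -9)
k(Z, T) = -9
t(A, o) = -28
(1012 + t(16, k(-1, -3)))² = (1012 - 28)² = 984² = 968256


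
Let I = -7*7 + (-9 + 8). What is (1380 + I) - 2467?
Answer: -1137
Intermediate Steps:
I = -50 (I = -49 - 1 = -50)
(1380 + I) - 2467 = (1380 - 50) - 2467 = 1330 - 2467 = -1137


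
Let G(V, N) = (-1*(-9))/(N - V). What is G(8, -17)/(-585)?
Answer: 1/1625 ≈ 0.00061538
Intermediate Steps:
G(V, N) = 9/(N - V)
G(8, -17)/(-585) = (9/(-17 - 1*8))/(-585) = (9/(-17 - 8))*(-1/585) = (9/(-25))*(-1/585) = (9*(-1/25))*(-1/585) = -9/25*(-1/585) = 1/1625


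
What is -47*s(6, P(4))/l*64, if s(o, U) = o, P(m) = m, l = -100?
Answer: 4512/25 ≈ 180.48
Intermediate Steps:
-47*s(6, P(4))/l*64 = -282/(-100)*64 = -282*(-1)/100*64 = -47*(-3/50)*64 = (141/50)*64 = 4512/25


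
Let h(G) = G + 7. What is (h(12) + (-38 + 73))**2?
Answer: 2916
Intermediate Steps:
h(G) = 7 + G
(h(12) + (-38 + 73))**2 = ((7 + 12) + (-38 + 73))**2 = (19 + 35)**2 = 54**2 = 2916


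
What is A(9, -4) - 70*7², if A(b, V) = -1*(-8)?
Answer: -3422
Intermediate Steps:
A(b, V) = 8
A(9, -4) - 70*7² = 8 - 70*7² = 8 - 70*49 = 8 - 3430 = -3422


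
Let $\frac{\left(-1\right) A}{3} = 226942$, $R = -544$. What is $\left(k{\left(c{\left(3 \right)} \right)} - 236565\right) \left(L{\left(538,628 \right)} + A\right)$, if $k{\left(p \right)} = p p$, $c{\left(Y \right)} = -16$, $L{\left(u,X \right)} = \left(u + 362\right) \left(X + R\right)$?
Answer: $143020350834$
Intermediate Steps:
$L{\left(u,X \right)} = \left(-544 + X\right) \left(362 + u\right)$ ($L{\left(u,X \right)} = \left(u + 362\right) \left(X - 544\right) = \left(362 + u\right) \left(-544 + X\right) = \left(-544 + X\right) \left(362 + u\right)$)
$A = -680826$ ($A = \left(-3\right) 226942 = -680826$)
$k{\left(p \right)} = p^{2}$
$\left(k{\left(c{\left(3 \right)} \right)} - 236565\right) \left(L{\left(538,628 \right)} + A\right) = \left(\left(-16\right)^{2} - 236565\right) \left(\left(-196928 - 292672 + 362 \cdot 628 + 628 \cdot 538\right) - 680826\right) = \left(256 - 236565\right) \left(\left(-196928 - 292672 + 227336 + 337864\right) - 680826\right) = - 236309 \left(75600 - 680826\right) = \left(-236309\right) \left(-605226\right) = 143020350834$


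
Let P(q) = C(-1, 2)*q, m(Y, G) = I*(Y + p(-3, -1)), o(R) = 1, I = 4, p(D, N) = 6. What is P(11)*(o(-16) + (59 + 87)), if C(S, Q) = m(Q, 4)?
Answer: 51744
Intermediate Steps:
m(Y, G) = 24 + 4*Y (m(Y, G) = 4*(Y + 6) = 4*(6 + Y) = 24 + 4*Y)
C(S, Q) = 24 + 4*Q
P(q) = 32*q (P(q) = (24 + 4*2)*q = (24 + 8)*q = 32*q)
P(11)*(o(-16) + (59 + 87)) = (32*11)*(1 + (59 + 87)) = 352*(1 + 146) = 352*147 = 51744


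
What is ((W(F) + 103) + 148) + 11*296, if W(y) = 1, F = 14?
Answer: 3508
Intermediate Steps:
((W(F) + 103) + 148) + 11*296 = ((1 + 103) + 148) + 11*296 = (104 + 148) + 3256 = 252 + 3256 = 3508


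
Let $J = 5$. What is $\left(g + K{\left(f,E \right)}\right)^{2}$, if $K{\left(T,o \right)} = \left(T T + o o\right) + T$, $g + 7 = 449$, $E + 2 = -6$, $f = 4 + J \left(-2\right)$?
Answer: $287296$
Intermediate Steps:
$f = -6$ ($f = 4 + 5 \left(-2\right) = 4 - 10 = -6$)
$E = -8$ ($E = -2 - 6 = -8$)
$g = 442$ ($g = -7 + 449 = 442$)
$K{\left(T,o \right)} = T + T^{2} + o^{2}$ ($K{\left(T,o \right)} = \left(T^{2} + o^{2}\right) + T = T + T^{2} + o^{2}$)
$\left(g + K{\left(f,E \right)}\right)^{2} = \left(442 + \left(-6 + \left(-6\right)^{2} + \left(-8\right)^{2}\right)\right)^{2} = \left(442 + \left(-6 + 36 + 64\right)\right)^{2} = \left(442 + 94\right)^{2} = 536^{2} = 287296$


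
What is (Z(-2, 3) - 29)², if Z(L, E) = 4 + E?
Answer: 484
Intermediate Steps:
(Z(-2, 3) - 29)² = ((4 + 3) - 29)² = (7 - 29)² = (-22)² = 484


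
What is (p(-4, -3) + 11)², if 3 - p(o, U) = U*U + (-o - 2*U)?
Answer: 25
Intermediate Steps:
p(o, U) = 3 + o - U² + 2*U (p(o, U) = 3 - (U*U + (-o - 2*U)) = 3 - (U² + (-o - 2*U)) = 3 - (U² - o - 2*U) = 3 + (o - U² + 2*U) = 3 + o - U² + 2*U)
(p(-4, -3) + 11)² = ((3 - 4 - 1*(-3)² + 2*(-3)) + 11)² = ((3 - 4 - 1*9 - 6) + 11)² = ((3 - 4 - 9 - 6) + 11)² = (-16 + 11)² = (-5)² = 25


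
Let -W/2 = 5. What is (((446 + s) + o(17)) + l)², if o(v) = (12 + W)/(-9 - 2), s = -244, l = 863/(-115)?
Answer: 60421081249/1600225 ≈ 37758.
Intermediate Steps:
W = -10 (W = -2*5 = -10)
l = -863/115 (l = 863*(-1/115) = -863/115 ≈ -7.5043)
o(v) = -2/11 (o(v) = (12 - 10)/(-9 - 2) = 2/(-11) = 2*(-1/11) = -2/11)
(((446 + s) + o(17)) + l)² = (((446 - 244) - 2/11) - 863/115)² = ((202 - 2/11) - 863/115)² = (2220/11 - 863/115)² = (245807/1265)² = 60421081249/1600225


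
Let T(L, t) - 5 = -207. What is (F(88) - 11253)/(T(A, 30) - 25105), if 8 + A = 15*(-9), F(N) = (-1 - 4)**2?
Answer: 11228/25307 ≈ 0.44367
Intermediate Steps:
F(N) = 25 (F(N) = (-5)**2 = 25)
A = -143 (A = -8 + 15*(-9) = -8 - 135 = -143)
T(L, t) = -202 (T(L, t) = 5 - 207 = -202)
(F(88) - 11253)/(T(A, 30) - 25105) = (25 - 11253)/(-202 - 25105) = -11228/(-25307) = -11228*(-1/25307) = 11228/25307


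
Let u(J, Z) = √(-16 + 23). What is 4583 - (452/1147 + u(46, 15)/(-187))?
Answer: 5256249/1147 + √7/187 ≈ 4582.6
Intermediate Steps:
u(J, Z) = √7
4583 - (452/1147 + u(46, 15)/(-187)) = 4583 - (452/1147 + √7/(-187)) = 4583 - (452*(1/1147) + √7*(-1/187)) = 4583 - (452/1147 - √7/187) = 4583 + (-452/1147 + √7/187) = 5256249/1147 + √7/187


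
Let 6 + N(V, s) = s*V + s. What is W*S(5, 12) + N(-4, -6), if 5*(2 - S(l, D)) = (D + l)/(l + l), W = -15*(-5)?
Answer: 273/2 ≈ 136.50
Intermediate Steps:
W = 75
S(l, D) = 2 - (D + l)/(10*l) (S(l, D) = 2 - (D + l)/(5*(l + l)) = 2 - (D + l)/(5*(2*l)) = 2 - (D + l)*1/(2*l)/5 = 2 - (D + l)/(10*l))
N(V, s) = -6 + s + V*s (N(V, s) = -6 + (s*V + s) = -6 + (V*s + s) = -6 + (s + V*s) = -6 + s + V*s)
W*S(5, 12) + N(-4, -6) = 75*((⅒)*(-1*12 + 19*5)/5) + (-6 - 6 - 4*(-6)) = 75*((⅒)*(⅕)*(-12 + 95)) + (-6 - 6 + 24) = 75*((⅒)*(⅕)*83) + 12 = 75*(83/50) + 12 = 249/2 + 12 = 273/2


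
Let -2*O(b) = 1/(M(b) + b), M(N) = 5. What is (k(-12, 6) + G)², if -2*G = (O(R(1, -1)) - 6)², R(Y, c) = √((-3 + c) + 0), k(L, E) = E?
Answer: 7093878425/45265984 - 29735661*I/5658248 ≈ 156.72 - 5.2553*I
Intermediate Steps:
R(Y, c) = √(-3 + c)
O(b) = -1/(2*(5 + b))
G = -(-6 - (10 - 4*I)/116)²/2 (G = -(-1/(10 + 2*√(-3 - 1)) - 6)²/2 = -(-1/(10 + 2*√(-4)) - 6)²/2 = -(-1/(10 + 2*(2*I)) - 6)²/2 = -(-1/(10 + 4*I) - 6)²/2 = -(-(10 - 4*I)/116 - 6)²/2 = -(-6 - (10 - 4*I)/116)²/2 ≈ -18.52 + 0.20987*I)
(k(-12, 6) + G)² = (6 + (-124605/6728 + 353*I/1682))² = (-84237/6728 + 353*I/1682)²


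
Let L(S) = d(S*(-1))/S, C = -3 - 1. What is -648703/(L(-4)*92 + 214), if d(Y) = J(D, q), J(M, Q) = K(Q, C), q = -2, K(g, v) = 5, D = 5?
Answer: -58973/9 ≈ -6552.6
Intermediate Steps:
C = -4
J(M, Q) = 5
d(Y) = 5
L(S) = 5/S
-648703/(L(-4)*92 + 214) = -648703/((5/(-4))*92 + 214) = -648703/((5*(-¼))*92 + 214) = -648703/(-5/4*92 + 214) = -648703/(-115 + 214) = -648703/99 = -648703*1/99 = -58973/9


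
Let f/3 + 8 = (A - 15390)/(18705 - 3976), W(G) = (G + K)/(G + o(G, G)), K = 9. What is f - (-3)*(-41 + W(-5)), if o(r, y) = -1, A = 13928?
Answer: -2199007/14729 ≈ -149.30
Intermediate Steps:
W(G) = (9 + G)/(-1 + G) (W(G) = (G + 9)/(G - 1) = (9 + G)/(-1 + G))
f = -357882/14729 (f = -24 + 3*((13928 - 15390)/(18705 - 3976)) = -24 + 3*(-1462/14729) = -24 - 4386/14729 = -357882/14729 ≈ -24.298)
f - (-3)*(-41 + W(-5)) = -357882/14729 - (-3)*(-41 + (9 - 5)/(-1 - 5)) = -357882/14729 - (-3)*(-41 + 4/(-6)) = -357882/14729 - (-3)*(-41 - ⅙*4) = -357882/14729 - (-3)*(-41 - ⅔) = -357882/14729 - (-3)*(-125)/3 = -357882/14729 - 1*125 = -357882/14729 - 125 = -2199007/14729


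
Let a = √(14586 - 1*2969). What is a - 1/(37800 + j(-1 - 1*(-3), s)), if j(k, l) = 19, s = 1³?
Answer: -1/37819 + √11617 ≈ 107.78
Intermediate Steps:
s = 1
a = √11617 (a = √(14586 - 2969) = √11617 ≈ 107.78)
a - 1/(37800 + j(-1 - 1*(-3), s)) = √11617 - 1/(37800 + 19) = √11617 - 1/37819 = -1/37819 + √11617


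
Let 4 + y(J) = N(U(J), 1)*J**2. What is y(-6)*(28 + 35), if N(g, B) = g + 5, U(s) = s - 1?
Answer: -4788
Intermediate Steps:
U(s) = -1 + s
N(g, B) = 5 + g
y(J) = -4 + J**2*(4 + J) (y(J) = -4 + (5 + (-1 + J))*J**2 = -4 + (4 + J)*J**2 = -4 + J**2*(4 + J))
y(-6)*(28 + 35) = (-4 + (-6)**2*(4 - 6))*(28 + 35) = (-4 + 36*(-2))*63 = (-4 - 72)*63 = -76*63 = -4788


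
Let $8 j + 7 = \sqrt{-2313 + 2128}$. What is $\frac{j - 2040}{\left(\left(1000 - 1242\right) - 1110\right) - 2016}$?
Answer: $\frac{16327}{26944} - \frac{i \sqrt{185}}{26944} \approx 0.60596 - 0.0005048 i$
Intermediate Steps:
$j = - \frac{7}{8} + \frac{i \sqrt{185}}{8}$ ($j = - \frac{7}{8} + \frac{\sqrt{-2313 + 2128}}{8} = - \frac{7}{8} + \frac{\sqrt{-185}}{8} = - \frac{7}{8} + \frac{i \sqrt{185}}{8} \approx -0.875 + 1.7002 i$)
$\frac{j - 2040}{\left(\left(1000 - 1242\right) - 1110\right) - 2016} = \frac{\left(- \frac{7}{8} + \frac{i \sqrt{185}}{8}\right) - 2040}{\left(\left(1000 - 1242\right) - 1110\right) - 2016} = \frac{- \frac{16327}{8} + \frac{i \sqrt{185}}{8}}{\left(-242 - 1110\right) - 2016} = \frac{- \frac{16327}{8} + \frac{i \sqrt{185}}{8}}{-1352 - 2016} = \frac{- \frac{16327}{8} + \frac{i \sqrt{185}}{8}}{-3368} = \left(- \frac{16327}{8} + \frac{i \sqrt{185}}{8}\right) \left(- \frac{1}{3368}\right) = \frac{16327}{26944} - \frac{i \sqrt{185}}{26944}$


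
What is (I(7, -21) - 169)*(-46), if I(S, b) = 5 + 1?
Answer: 7498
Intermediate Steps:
I(S, b) = 6
(I(7, -21) - 169)*(-46) = (6 - 169)*(-46) = -163*(-46) = 7498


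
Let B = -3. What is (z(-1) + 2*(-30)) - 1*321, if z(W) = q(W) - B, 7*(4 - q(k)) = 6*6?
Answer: -2654/7 ≈ -379.14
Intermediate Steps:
q(k) = -8/7 (q(k) = 4 - 6*6/7 = 4 - 1/7*36 = 4 - 36/7 = -8/7)
z(W) = 13/7 (z(W) = -8/7 - 1*(-3) = -8/7 + 3 = 13/7)
(z(-1) + 2*(-30)) - 1*321 = (13/7 + 2*(-30)) - 1*321 = (13/7 - 60) - 321 = -407/7 - 321 = -2654/7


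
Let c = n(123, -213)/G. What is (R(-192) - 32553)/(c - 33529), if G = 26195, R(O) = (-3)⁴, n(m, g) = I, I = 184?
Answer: 850604040/878291971 ≈ 0.96848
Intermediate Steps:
n(m, g) = 184
R(O) = 81
c = 184/26195 ≈ 0.0070242
(R(-192) - 32553)/(c - 33529) = (81 - 32553)/(184/26195 - 33529) = -32472/(-878291971/26195) = -32472*(-26195/878291971) = 850604040/878291971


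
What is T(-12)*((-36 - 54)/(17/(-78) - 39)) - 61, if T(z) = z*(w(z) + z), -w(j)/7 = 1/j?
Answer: 775141/3059 ≈ 253.40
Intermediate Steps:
w(j) = -7/j
T(z) = z*(z - 7/z) (T(z) = z*(-7/z + z) = z*(z - 7/z))
T(-12)*((-36 - 54)/(17/(-78) - 39)) - 61 = (-7 + (-12)²)*((-36 - 54)/(17/(-78) - 39)) - 61 = (-7 + 144)*(-90/(17*(-1/78) - 39)) - 61 = 137*(-90/(-17/78 - 39)) - 61 = 137*(-90/(-3059/78)) - 61 = 137*(-90*(-78/3059)) - 61 = 137*(7020/3059) - 61 = 961740/3059 - 61 = 775141/3059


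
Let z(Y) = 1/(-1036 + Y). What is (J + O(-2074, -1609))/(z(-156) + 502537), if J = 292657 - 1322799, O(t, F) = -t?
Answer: -1225457056/599024103 ≈ -2.0458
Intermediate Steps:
J = -1030142
(J + O(-2074, -1609))/(z(-156) + 502537) = (-1030142 - 1*(-2074))/(1/(-1036 - 156) + 502537) = (-1030142 + 2074)/(1/(-1192) + 502537) = -1028068/(-1/1192 + 502537) = -1028068/599024103/1192 = -1028068*1192/599024103 = -1225457056/599024103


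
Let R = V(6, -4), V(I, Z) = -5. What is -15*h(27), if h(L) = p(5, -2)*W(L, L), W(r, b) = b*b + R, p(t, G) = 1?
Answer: -10860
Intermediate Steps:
R = -5
W(r, b) = -5 + b**2 (W(r, b) = b*b - 5 = b**2 - 5 = -5 + b**2)
h(L) = -5 + L**2 (h(L) = 1*(-5 + L**2) = -5 + L**2)
-15*h(27) = -15*(-5 + 27**2) = -15*(-5 + 729) = -15*724 = -10860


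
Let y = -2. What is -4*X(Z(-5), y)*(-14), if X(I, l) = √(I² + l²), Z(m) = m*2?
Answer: 112*√26 ≈ 571.09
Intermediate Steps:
Z(m) = 2*m
-4*X(Z(-5), y)*(-14) = -4*√((2*(-5))² + (-2)²)*(-14) = -4*√((-10)² + 4)*(-14) = -4*√(100 + 4)*(-14) = -8*√26*(-14) = 112*√26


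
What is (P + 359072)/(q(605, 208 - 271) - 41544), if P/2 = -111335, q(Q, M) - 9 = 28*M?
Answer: -136402/43299 ≈ -3.1502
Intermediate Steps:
q(Q, M) = 9 + 28*M
P = -222670 (P = 2*(-111335) = -222670)
(P + 359072)/(q(605, 208 - 271) - 41544) = (-222670 + 359072)/((9 + 28*(208 - 271)) - 41544) = 136402/((9 + 28*(-63)) - 41544) = 136402/((9 - 1764) - 41544) = 136402/(-1755 - 41544) = 136402/(-43299) = 136402*(-1/43299) = -136402/43299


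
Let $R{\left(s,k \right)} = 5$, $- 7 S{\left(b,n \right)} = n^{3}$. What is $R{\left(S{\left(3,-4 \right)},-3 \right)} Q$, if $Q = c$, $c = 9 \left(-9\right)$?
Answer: $-405$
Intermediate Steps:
$S{\left(b,n \right)} = - \frac{n^{3}}{7}$
$c = -81$
$Q = -81$
$R{\left(S{\left(3,-4 \right)},-3 \right)} Q = 5 \left(-81\right) = -405$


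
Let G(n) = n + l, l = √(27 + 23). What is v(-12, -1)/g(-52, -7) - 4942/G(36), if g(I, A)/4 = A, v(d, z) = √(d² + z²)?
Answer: -12708/89 - √145/28 + 1765*√2/89 ≈ -115.17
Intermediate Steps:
l = 5*√2 (l = √50 = 5*√2 ≈ 7.0711)
G(n) = n + 5*√2
g(I, A) = 4*A
v(-12, -1)/g(-52, -7) - 4942/G(36) = √((-12)² + (-1)²)/((4*(-7))) - 4942/(36 + 5*√2) = √(144 + 1)/(-28) - 4942/(36 + 5*√2) = √145*(-1/28) - 4942/(36 + 5*√2) = -√145/28 - 4942/(36 + 5*√2) = -4942/(36 + 5*√2) - √145/28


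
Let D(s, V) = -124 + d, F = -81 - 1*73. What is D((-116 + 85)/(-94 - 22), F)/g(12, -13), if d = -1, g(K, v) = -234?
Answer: 125/234 ≈ 0.53419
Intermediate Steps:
F = -154 (F = -81 - 73 = -154)
D(s, V) = -125 (D(s, V) = -124 - 1 = -125)
D((-116 + 85)/(-94 - 22), F)/g(12, -13) = -125/(-234) = -125*(-1/234) = 125/234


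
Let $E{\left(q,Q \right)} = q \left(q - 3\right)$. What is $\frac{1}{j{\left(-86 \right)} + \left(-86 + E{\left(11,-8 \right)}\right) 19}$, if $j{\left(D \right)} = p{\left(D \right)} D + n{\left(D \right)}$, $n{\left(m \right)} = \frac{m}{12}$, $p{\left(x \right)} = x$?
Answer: $\frac{6}{44561} \approx 0.00013465$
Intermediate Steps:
$E{\left(q,Q \right)} = q \left(-3 + q\right)$
$n{\left(m \right)} = \frac{m}{12}$ ($n{\left(m \right)} = m \frac{1}{12} = \frac{m}{12}$)
$j{\left(D \right)} = D^{2} + \frac{D}{12}$ ($j{\left(D \right)} = D D + \frac{D}{12} = D^{2} + \frac{D}{12}$)
$\frac{1}{j{\left(-86 \right)} + \left(-86 + E{\left(11,-8 \right)}\right) 19} = \frac{1}{- 86 \left(\frac{1}{12} - 86\right) + \left(-86 + 11 \left(-3 + 11\right)\right) 19} = \frac{1}{\left(-86\right) \left(- \frac{1031}{12}\right) + \left(-86 + 11 \cdot 8\right) 19} = \frac{1}{\frac{44333}{6} + \left(-86 + 88\right) 19} = \frac{1}{\frac{44333}{6} + 2 \cdot 19} = \frac{1}{\frac{44333}{6} + 38} = \frac{1}{\frac{44561}{6}} = \frac{6}{44561}$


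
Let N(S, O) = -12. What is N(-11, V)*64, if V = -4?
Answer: -768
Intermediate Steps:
N(-11, V)*64 = -12*64 = -768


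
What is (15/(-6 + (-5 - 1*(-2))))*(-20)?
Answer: 100/3 ≈ 33.333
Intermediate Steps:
(15/(-6 + (-5 - 1*(-2))))*(-20) = (15/(-6 + (-5 + 2)))*(-20) = (15/(-6 - 3))*(-20) = (15/(-9))*(-20) = -1/9*15*(-20) = -5/3*(-20) = 100/3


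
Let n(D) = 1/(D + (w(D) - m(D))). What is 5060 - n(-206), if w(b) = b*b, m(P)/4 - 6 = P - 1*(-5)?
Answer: 217630599/43010 ≈ 5060.0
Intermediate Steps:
m(P) = 44 + 4*P (m(P) = 24 + 4*(P - 1*(-5)) = 24 + 4*(P + 5) = 24 + 4*(5 + P) = 24 + (20 + 4*P) = 44 + 4*P)
w(b) = b**2
n(D) = 1/(-44 + D**2 - 3*D) (n(D) = 1/(D + (D**2 - (44 + 4*D))) = 1/(D + (D**2 + (-44 - 4*D))) = 1/(D + (-44 + D**2 - 4*D)) = 1/(-44 + D**2 - 3*D))
5060 - n(-206) = 5060 - 1/(-44 + (-206)**2 - 3*(-206)) = 5060 - 1/(-44 + 42436 + 618) = 5060 - 1/43010 = 217630599/43010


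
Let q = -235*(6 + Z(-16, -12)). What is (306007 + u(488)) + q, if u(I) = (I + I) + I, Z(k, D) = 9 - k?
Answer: 300186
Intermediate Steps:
q = -7285 (q = -235*(6 + (9 - 1*(-16))) = -235*(6 + (9 + 16)) = -235*(6 + 25) = -235*31 = -7285)
u(I) = 3*I (u(I) = 2*I + I = 3*I)
(306007 + u(488)) + q = (306007 + 3*488) - 7285 = (306007 + 1464) - 7285 = 307471 - 7285 = 300186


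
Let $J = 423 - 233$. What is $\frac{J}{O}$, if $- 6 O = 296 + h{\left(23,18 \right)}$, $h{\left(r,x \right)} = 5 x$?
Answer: $- \frac{570}{193} \approx -2.9534$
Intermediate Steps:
$J = 190$
$O = - \frac{193}{3}$ ($O = - \frac{296 + 5 \cdot 18}{6} = - \frac{296 + 90}{6} = \left(- \frac{1}{6}\right) 386 = - \frac{193}{3} \approx -64.333$)
$\frac{J}{O} = \frac{190}{- \frac{193}{3}} = 190 \left(- \frac{3}{193}\right) = - \frac{570}{193}$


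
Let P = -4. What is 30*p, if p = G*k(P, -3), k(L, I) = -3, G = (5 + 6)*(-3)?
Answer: 2970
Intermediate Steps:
G = -33 (G = 11*(-3) = -33)
p = 99 (p = -33*(-3) = 99)
30*p = 30*99 = 2970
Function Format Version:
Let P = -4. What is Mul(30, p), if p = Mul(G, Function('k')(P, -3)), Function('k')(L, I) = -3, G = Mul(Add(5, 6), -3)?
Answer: 2970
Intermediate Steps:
G = -33 (G = Mul(11, -3) = -33)
p = 99 (p = Mul(-33, -3) = 99)
Mul(30, p) = Mul(30, 99) = 2970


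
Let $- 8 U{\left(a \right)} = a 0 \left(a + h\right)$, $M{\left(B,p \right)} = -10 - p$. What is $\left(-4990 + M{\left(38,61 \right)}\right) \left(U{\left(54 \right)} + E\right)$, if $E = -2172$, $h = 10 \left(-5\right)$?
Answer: $10992492$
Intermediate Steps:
$h = -50$
$U{\left(a \right)} = 0$ ($U{\left(a \right)} = - \frac{a 0 \left(a - 50\right)}{8} = - \frac{0 \left(-50 + a\right)}{8} = \left(- \frac{1}{8}\right) 0 = 0$)
$\left(-4990 + M{\left(38,61 \right)}\right) \left(U{\left(54 \right)} + E\right) = \left(-4990 - 71\right) \left(0 - 2172\right) = \left(-4990 - 71\right) \left(-2172\right) = \left(-5061\right) \left(-2172\right) = 10992492$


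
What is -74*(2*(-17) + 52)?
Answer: -1332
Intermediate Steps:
-74*(2*(-17) + 52) = -74*(-34 + 52) = -74*18 = -1332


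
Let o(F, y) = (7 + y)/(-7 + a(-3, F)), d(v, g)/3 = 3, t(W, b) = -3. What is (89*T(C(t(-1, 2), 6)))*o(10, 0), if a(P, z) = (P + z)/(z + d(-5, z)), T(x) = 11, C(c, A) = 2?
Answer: -18601/18 ≈ -1033.4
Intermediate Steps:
d(v, g) = 9 (d(v, g) = 3*3 = 9)
a(P, z) = (P + z)/(9 + z) (a(P, z) = (P + z)/(z + 9) = (P + z)/(9 + z))
o(F, y) = (7 + y)/(-7 + (-3 + F)/(9 + F))
(89*T(C(t(-1, 2), 6)))*o(10, 0) = (89*11)*((7 + 0)*(9 + 10)/(6*(-11 - 1*10))) = 979*((⅙)*7*19/(-11 - 10)) = 979*((⅙)*7*19/(-21)) = 979*((⅙)*(-1/21)*7*19) = 979*(-19/18) = -18601/18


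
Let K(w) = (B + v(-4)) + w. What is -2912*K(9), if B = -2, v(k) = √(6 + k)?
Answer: -20384 - 2912*√2 ≈ -24502.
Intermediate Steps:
K(w) = -2 + w + √2 (K(w) = (-2 + √(6 - 4)) + w = (-2 + √2) + w = -2 + w + √2)
-2912*K(9) = -2912*(-2 + 9 + √2) = -2912*(7 + √2) = -20384 - 2912*√2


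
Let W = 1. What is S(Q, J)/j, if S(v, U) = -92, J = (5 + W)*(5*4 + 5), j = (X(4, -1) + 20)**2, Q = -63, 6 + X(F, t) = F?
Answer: -23/81 ≈ -0.28395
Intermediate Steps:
X(F, t) = -6 + F
j = 324 (j = ((-6 + 4) + 20)**2 = (-2 + 20)**2 = 18**2 = 324)
J = 150 (J = (5 + 1)*(5*4 + 5) = 6*(20 + 5) = 6*25 = 150)
S(Q, J)/j = -92/324 = -92*1/324 = -23/81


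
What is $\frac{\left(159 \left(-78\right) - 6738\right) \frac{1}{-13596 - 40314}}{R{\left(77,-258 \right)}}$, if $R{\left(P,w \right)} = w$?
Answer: $- \frac{319}{231813} \approx -0.0013761$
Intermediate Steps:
$\frac{\left(159 \left(-78\right) - 6738\right) \frac{1}{-13596 - 40314}}{R{\left(77,-258 \right)}} = \frac{\left(159 \left(-78\right) - 6738\right) \frac{1}{-13596 - 40314}}{-258} = \frac{-12402 - 6738}{-53910} \left(- \frac{1}{258}\right) = \left(-19140\right) \left(- \frac{1}{53910}\right) \left(- \frac{1}{258}\right) = \frac{638}{1797} \left(- \frac{1}{258}\right) = - \frac{319}{231813}$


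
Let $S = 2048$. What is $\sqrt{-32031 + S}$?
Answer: $i \sqrt{29983} \approx 173.16 i$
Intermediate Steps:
$\sqrt{-32031 + S} = \sqrt{-32031 + 2048} = \sqrt{-29983} = i \sqrt{29983}$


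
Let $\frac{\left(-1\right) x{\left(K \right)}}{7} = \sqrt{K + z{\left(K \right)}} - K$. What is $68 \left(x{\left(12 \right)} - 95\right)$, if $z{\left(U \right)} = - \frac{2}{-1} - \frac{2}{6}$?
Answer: $-748 - \frac{476 \sqrt{123}}{3} \approx -2507.7$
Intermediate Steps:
$z{\left(U \right)} = \frac{5}{3}$ ($z{\left(U \right)} = \left(-2\right) \left(-1\right) - \frac{1}{3} = 2 - \frac{1}{3} = \frac{5}{3}$)
$x{\left(K \right)} = - 7 \sqrt{\frac{5}{3} + K} + 7 K$ ($x{\left(K \right)} = - 7 \left(\sqrt{K + \frac{5}{3}} - K\right) = - 7 \left(\sqrt{\frac{5}{3} + K} - K\right) = - 7 \sqrt{\frac{5}{3} + K} + 7 K$)
$68 \left(x{\left(12 \right)} - 95\right) = 68 \left(\left(7 \cdot 12 - \frac{7 \sqrt{15 + 9 \cdot 12}}{3}\right) - 95\right) = 68 \left(\left(84 - \frac{7 \sqrt{15 + 108}}{3}\right) - 95\right) = 68 \left(\left(84 - \frac{7 \sqrt{123}}{3}\right) - 95\right) = 68 \left(-11 - \frac{7 \sqrt{123}}{3}\right) = -748 - \frac{476 \sqrt{123}}{3}$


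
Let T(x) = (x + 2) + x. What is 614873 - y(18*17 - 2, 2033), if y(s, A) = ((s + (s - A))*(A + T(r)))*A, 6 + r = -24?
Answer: 5722239248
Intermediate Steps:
r = -30 (r = -6 - 24 = -30)
T(x) = 2 + 2*x (T(x) = (2 + x) + x = 2 + 2*x)
y(s, A) = A*(-58 + A)*(-A + 2*s) (y(s, A) = ((s + (s - A))*(A + (2 + 2*(-30))))*A = ((-A + 2*s)*(A + (2 - 60)))*A = ((-A + 2*s)*(A - 58))*A = ((-A + 2*s)*(-58 + A))*A = ((-58 + A)*(-A + 2*s))*A = A*(-58 + A)*(-A + 2*s))
614873 - y(18*17 - 2, 2033) = 614873 - 2033*(-1*2033**2 - 116*(18*17 - 2) + 58*2033 + 2*2033*(18*17 - 2)) = 614873 - 2033*(-1*4133089 - 116*(306 - 2) + 117914 + 2*2033*(306 - 2)) = 614873 - 2033*(-4133089 - 116*304 + 117914 + 2*2033*304) = 614873 - 2033*(-4133089 - 35264 + 117914 + 1236064) = 614873 - 2033*(-2814375) = 614873 - 1*(-5721624375) = 614873 + 5721624375 = 5722239248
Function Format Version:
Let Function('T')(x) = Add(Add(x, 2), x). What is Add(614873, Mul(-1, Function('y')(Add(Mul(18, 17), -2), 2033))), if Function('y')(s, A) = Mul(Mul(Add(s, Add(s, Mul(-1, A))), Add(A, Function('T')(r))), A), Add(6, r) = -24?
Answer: 5722239248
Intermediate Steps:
r = -30 (r = Add(-6, -24) = -30)
Function('T')(x) = Add(2, Mul(2, x)) (Function('T')(x) = Add(Add(2, x), x) = Add(2, Mul(2, x)))
Function('y')(s, A) = Mul(A, Add(-58, A), Add(Mul(-1, A), Mul(2, s))) (Function('y')(s, A) = Mul(Mul(Add(s, Add(s, Mul(-1, A))), Add(A, Add(2, Mul(2, -30)))), A) = Mul(Mul(Add(Mul(-1, A), Mul(2, s)), Add(A, Add(2, -60))), A) = Mul(Mul(Add(Mul(-1, A), Mul(2, s)), Add(A, -58)), A) = Mul(Mul(Add(Mul(-1, A), Mul(2, s)), Add(-58, A)), A) = Mul(Mul(Add(-58, A), Add(Mul(-1, A), Mul(2, s))), A) = Mul(A, Add(-58, A), Add(Mul(-1, A), Mul(2, s))))
Add(614873, Mul(-1, Function('y')(Add(Mul(18, 17), -2), 2033))) = Add(614873, Mul(-1, Mul(2033, Add(Mul(-1, Pow(2033, 2)), Mul(-116, Add(Mul(18, 17), -2)), Mul(58, 2033), Mul(2, 2033, Add(Mul(18, 17), -2)))))) = Add(614873, Mul(-1, Mul(2033, Add(Mul(-1, 4133089), Mul(-116, Add(306, -2)), 117914, Mul(2, 2033, Add(306, -2)))))) = Add(614873, Mul(-1, Mul(2033, Add(-4133089, Mul(-116, 304), 117914, Mul(2, 2033, 304))))) = Add(614873, Mul(-1, Mul(2033, Add(-4133089, -35264, 117914, 1236064)))) = Add(614873, Mul(-1, Mul(2033, -2814375))) = Add(614873, Mul(-1, -5721624375)) = Add(614873, 5721624375) = 5722239248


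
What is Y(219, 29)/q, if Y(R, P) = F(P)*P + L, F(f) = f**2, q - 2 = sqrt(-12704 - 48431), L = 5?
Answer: 48788/61139 - 24394*I*sqrt(61135)/61139 ≈ 0.79799 - 98.653*I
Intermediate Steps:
q = 2 + I*sqrt(61135) (q = 2 + sqrt(-12704 - 48431) = 2 + sqrt(-61135) = 2 + I*sqrt(61135) ≈ 2.0 + 247.25*I)
Y(R, P) = 5 + P**3 (Y(R, P) = P**2*P + 5 = P**3 + 5 = 5 + P**3)
Y(219, 29)/q = (5 + 29**3)/(2 + I*sqrt(61135)) = (5 + 24389)/(2 + I*sqrt(61135)) = 24394/(2 + I*sqrt(61135))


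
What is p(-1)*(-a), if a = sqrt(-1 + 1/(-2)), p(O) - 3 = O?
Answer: -I*sqrt(6) ≈ -2.4495*I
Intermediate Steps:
p(O) = 3 + O
a = I*sqrt(6)/2 (a = sqrt(-1 - 1/2) = sqrt(-3/2) = I*sqrt(6)/2 ≈ 1.2247*I)
p(-1)*(-a) = (3 - 1)*(-I*sqrt(6)/2) = 2*(-I*sqrt(6)/2) = -I*sqrt(6)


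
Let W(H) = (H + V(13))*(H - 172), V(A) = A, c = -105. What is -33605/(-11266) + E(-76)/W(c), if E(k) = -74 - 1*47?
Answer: 427513317/143551372 ≈ 2.9781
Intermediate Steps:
E(k) = -121 (E(k) = -74 - 47 = -121)
W(H) = (-172 + H)*(13 + H) (W(H) = (H + 13)*(H - 172) = (13 + H)*(-172 + H) = (-172 + H)*(13 + H))
-33605/(-11266) + E(-76)/W(c) = -33605/(-11266) - 121/(-2236 + (-105)² - 159*(-105)) = -33605*(-1/11266) - 121/(-2236 + 11025 + 16695) = 33605/11266 - 121/25484 = 427513317/143551372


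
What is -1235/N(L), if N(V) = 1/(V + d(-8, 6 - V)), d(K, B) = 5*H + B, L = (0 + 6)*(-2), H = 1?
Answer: -13585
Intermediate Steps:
L = -12 (L = 6*(-2) = -12)
d(K, B) = 5 + B (d(K, B) = 5*1 + B = 5 + B)
N(V) = 1/11 (N(V) = 1/(V + (5 + (6 - V))) = 1/(V + (11 - V)) = 1/11)
-1235/N(L) = -1235/1/11 = -1235*11 = -13585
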